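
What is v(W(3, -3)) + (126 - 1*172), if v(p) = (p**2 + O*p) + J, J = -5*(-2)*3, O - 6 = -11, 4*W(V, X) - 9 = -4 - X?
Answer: -22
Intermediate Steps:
W(V, X) = 5/4 - X/4 (W(V, X) = 9/4 + (-4 - X)/4 = 9/4 + (-1 - X/4) = 5/4 - X/4)
O = -5 (O = 6 - 11 = -5)
J = 30 (J = 10*3 = 30)
v(p) = 30 + p**2 - 5*p (v(p) = (p**2 - 5*p) + 30 = 30 + p**2 - 5*p)
v(W(3, -3)) + (126 - 1*172) = (30 + (5/4 - 1/4*(-3))**2 - 5*(5/4 - 1/4*(-3))) + (126 - 1*172) = (30 + (5/4 + 3/4)**2 - 5*(5/4 + 3/4)) + (126 - 172) = (30 + 2**2 - 5*2) - 46 = (30 + 4 - 10) - 46 = 24 - 46 = -22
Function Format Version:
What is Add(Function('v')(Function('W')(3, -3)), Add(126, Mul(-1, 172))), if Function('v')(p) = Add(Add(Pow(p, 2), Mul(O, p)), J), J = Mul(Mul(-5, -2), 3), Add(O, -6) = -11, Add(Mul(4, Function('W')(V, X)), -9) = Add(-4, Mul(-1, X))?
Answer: -22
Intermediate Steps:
Function('W')(V, X) = Add(Rational(5, 4), Mul(Rational(-1, 4), X)) (Function('W')(V, X) = Add(Rational(9, 4), Mul(Rational(1, 4), Add(-4, Mul(-1, X)))) = Add(Rational(9, 4), Add(-1, Mul(Rational(-1, 4), X))) = Add(Rational(5, 4), Mul(Rational(-1, 4), X)))
O = -5 (O = Add(6, -11) = -5)
J = 30 (J = Mul(10, 3) = 30)
Function('v')(p) = Add(30, Pow(p, 2), Mul(-5, p)) (Function('v')(p) = Add(Add(Pow(p, 2), Mul(-5, p)), 30) = Add(30, Pow(p, 2), Mul(-5, p)))
Add(Function('v')(Function('W')(3, -3)), Add(126, Mul(-1, 172))) = Add(Add(30, Pow(Add(Rational(5, 4), Mul(Rational(-1, 4), -3)), 2), Mul(-5, Add(Rational(5, 4), Mul(Rational(-1, 4), -3)))), Add(126, Mul(-1, 172))) = Add(Add(30, Pow(Add(Rational(5, 4), Rational(3, 4)), 2), Mul(-5, Add(Rational(5, 4), Rational(3, 4)))), Add(126, -172)) = Add(Add(30, Pow(2, 2), Mul(-5, 2)), -46) = Add(Add(30, 4, -10), -46) = Add(24, -46) = -22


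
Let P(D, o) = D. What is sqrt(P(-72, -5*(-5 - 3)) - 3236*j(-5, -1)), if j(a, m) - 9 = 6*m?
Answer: 2*I*sqrt(2445) ≈ 98.894*I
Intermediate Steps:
j(a, m) = 9 + 6*m
sqrt(P(-72, -5*(-5 - 3)) - 3236*j(-5, -1)) = sqrt(-72 - 3236*(9 + 6*(-1))) = sqrt(-72 - 3236*(9 - 6)) = sqrt(-72 - 3236*3) = sqrt(-72 - 9708) = sqrt(-9780) = 2*I*sqrt(2445)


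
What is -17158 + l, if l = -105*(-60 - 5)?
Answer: -10333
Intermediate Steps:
l = 6825 (l = -105*(-65) = 6825)
-17158 + l = -17158 + 6825 = -10333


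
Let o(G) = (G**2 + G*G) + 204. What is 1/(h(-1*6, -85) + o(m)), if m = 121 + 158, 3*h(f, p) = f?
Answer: 1/155884 ≈ 6.4150e-6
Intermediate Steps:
h(f, p) = f/3
m = 279
o(G) = 204 + 2*G**2 (o(G) = (G**2 + G**2) + 204 = 2*G**2 + 204 = 204 + 2*G**2)
1/(h(-1*6, -85) + o(m)) = 1/((-1*6)/3 + (204 + 2*279**2)) = 1/((1/3)*(-6) + (204 + 2*77841)) = 1/(-2 + (204 + 155682)) = 1/(-2 + 155886) = 1/155884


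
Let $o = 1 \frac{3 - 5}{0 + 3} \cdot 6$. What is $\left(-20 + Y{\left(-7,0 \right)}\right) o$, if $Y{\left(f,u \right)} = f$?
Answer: $108$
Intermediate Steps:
$o = -4$ ($o = 1 \left(- \frac{2}{3}\right) 6 = \left(- \frac{2}{3}\right) 6 = -4$)
$\left(-20 + Y{\left(-7,0 \right)}\right) o = \left(-20 - 7\right) \left(-4\right) = \left(-27\right) \left(-4\right) = 108$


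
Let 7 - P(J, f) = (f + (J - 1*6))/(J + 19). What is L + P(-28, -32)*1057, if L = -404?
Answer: -2269/3 ≈ -756.33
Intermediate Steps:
P(J, f) = 7 - (-6 + J + f)/(19 + J) (P(J, f) = 7 - (f + (J - 1*6))/(J + 19) = 7 - (f + (J - 6))/(19 + J) = 7 - (f + (-6 + J))/(19 + J) = 7 - (-6 + J + f)/(19 + J))
L + P(-28, -32)*1057 = -404 + ((139 - 1*(-32) + 6*(-28))/(19 - 28))*1057 = -404 + ((139 + 32 - 168)/(-9))*1057 = -404 - ⅑*3*1057 = -404 - ⅓*1057 = -404 - 1057/3 = -2269/3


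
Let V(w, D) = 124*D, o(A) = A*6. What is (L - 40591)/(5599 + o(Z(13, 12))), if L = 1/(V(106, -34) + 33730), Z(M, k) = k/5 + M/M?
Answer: -5990013865/829254858 ≈ -7.2234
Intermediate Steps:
Z(M, k) = 1 + k/5 (Z(M, k) = k*(⅕) + 1 = k/5 + 1 = 1 + k/5)
o(A) = 6*A
L = 1/29514 (L = 1/(124*(-34) + 33730) = 1/(-4216 + 33730) = 1/29514 ≈ 3.3882e-5)
(L - 40591)/(5599 + o(Z(13, 12))) = (1/29514 - 40591)/(5599 + 6*(1 + (⅕)*12)) = -1198002773/(29514*(5599 + 6*(1 + 12/5))) = -1198002773/(29514*(5599 + 6*(17/5))) = -1198002773/(29514*(5599 + 102/5)) = -1198002773/(29514*28097/5) = -1198002773/29514*5/28097 = -5990013865/829254858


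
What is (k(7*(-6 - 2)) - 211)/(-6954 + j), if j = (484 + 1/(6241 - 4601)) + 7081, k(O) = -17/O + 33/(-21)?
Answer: -2436835/7014287 ≈ -0.34741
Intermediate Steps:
k(O) = -11/7 - 17/O (k(O) = -17/O + 33*(-1/21) = -17/O - 11/7 = -11/7 - 17/O)
j = 12406601/1640 (j = (484 + 1/1640) + 7081 = 793761/1640 + 7081 = 12406601/1640 ≈ 7565.0)
(k(7*(-6 - 2)) - 211)/(-6954 + j) = ((-11/7 - 17*1/(7*(-6 - 2))) - 211)/(-6954 + 12406601/1640) = ((-11/7 - 17/(7*(-8))) - 211)/(1002041/1640) = ((-11/7 - 17/(-56)) - 211)*(1640/1002041) = ((-11/7 - 17*(-1/56)) - 211)*(1640/1002041) = ((-11/7 + 17/56) - 211)*(1640/1002041) = (-71/56 - 211)*(1640/1002041) = -11887/56*1640/1002041 = -2436835/7014287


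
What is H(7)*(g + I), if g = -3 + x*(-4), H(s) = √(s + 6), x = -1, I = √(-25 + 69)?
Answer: √13 + 2*√143 ≈ 27.522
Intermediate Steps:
I = 2*√11 (I = √44 = 2*√11 ≈ 6.6332)
H(s) = √(6 + s)
g = 1 (g = -3 - 1*(-4) = -3 + 4 = 1)
H(7)*(g + I) = √(6 + 7)*(1 + 2*√11) = √13*(1 + 2*√11)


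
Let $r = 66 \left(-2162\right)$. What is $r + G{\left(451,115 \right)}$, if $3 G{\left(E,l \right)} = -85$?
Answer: $- \frac{428161}{3} \approx -1.4272 \cdot 10^{5}$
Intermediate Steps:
$G{\left(E,l \right)} = - \frac{85}{3}$ ($G{\left(E,l \right)} = \frac{1}{3} \left(-85\right) = - \frac{85}{3}$)
$r = -142692$
$r + G{\left(451,115 \right)} = -142692 - \frac{85}{3} = - \frac{428161}{3}$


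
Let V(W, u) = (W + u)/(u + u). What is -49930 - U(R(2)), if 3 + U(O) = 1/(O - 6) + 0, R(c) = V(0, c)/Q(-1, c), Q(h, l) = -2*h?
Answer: -1148317/23 ≈ -49927.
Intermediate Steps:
V(W, u) = (W + u)/(2*u) (V(W, u) = (W + u)/((2*u)) = (W + u)*(1/(2*u)) = (W + u)/(2*u))
R(c) = ¼ (R(c) = ((0 + c)/(2*c))/((-2*(-1))) = (c/(2*c))/2 = (½)*(½) = ¼)
U(O) = -3 + 1/(-6 + O) (U(O) = -3 + (1/(O - 6) + 0) = -3 + (1/(-6 + O) + 0) = -3 + 1/(-6 + O))
-49930 - U(R(2)) = -49930 - (19 - 3*¼)/(-6 + ¼) = -49930 - (19 - ¾)/(-23/4) = -49930 - (-4)*73/(23*4) = -49930 - 1*(-73/23) = -49930 + 73/23 = -1148317/23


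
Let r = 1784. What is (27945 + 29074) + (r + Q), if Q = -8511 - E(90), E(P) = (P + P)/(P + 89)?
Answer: 9002088/179 ≈ 50291.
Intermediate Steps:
E(P) = 2*P/(89 + P) (E(P) = (2*P)/(89 + P) = 2*P/(89 + P))
Q = -1523649/179 (Q = -8511 - 2*90/(89 + 90) = -8511 - 2*90/179 = -8511 - 1*180/179 = -8511 - 180/179 = -1523649/179 ≈ -8512.0)
(27945 + 29074) + (r + Q) = (27945 + 29074) + (1784 - 1523649/179) = 57019 - 1204313/179 = 9002088/179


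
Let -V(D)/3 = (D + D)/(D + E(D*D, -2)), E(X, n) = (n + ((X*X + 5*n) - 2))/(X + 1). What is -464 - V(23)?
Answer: -45140916/97339 ≈ -463.75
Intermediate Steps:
E(X, n) = (-2 + X**2 + 6*n)/(1 + X) (E(X, n) = (n + ((X**2 + 5*n) - 2))/(1 + X) = (n + (-2 + X**2 + 5*n))/(1 + X) = (-2 + X**2 + 6*n)/(1 + X))
V(D) = -6*D/(D + (-14 + D**4)/(1 + D**2)) (V(D) = -3*(D + D)/(D + (-2 + (D*D)**2 + 6*(-2))/(1 + D*D)) = -3*2*D/(D + (-2 + (D**2)**2 - 12)/(1 + D**2)) = -3*2*D/(D + (-2 + D**4 - 12)/(1 + D**2)) = -3*2*D/(D + (-14 + D**4)/(1 + D**2)) = -6*D/(D + (-14 + D**4)/(1 + D**2)))
-464 - V(23) = -464 - 6*23*(-1 - 1*23**2)/(-14 + 23 + 23**3 + 23**4) = -464 - 6*23*(-1 - 1*529)/(-14 + 23 + 12167 + 279841) = -464 - 6*23*(-1 - 529)/292017 = -464 - 6*23*(-530)/292017 = -464 - 1*(-24380/97339) = -464 + 24380/97339 = -45140916/97339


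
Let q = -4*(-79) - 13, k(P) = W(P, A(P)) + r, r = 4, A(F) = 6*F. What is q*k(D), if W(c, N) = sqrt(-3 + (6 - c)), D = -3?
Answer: 1212 + 303*sqrt(6) ≈ 1954.2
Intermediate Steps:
W(c, N) = sqrt(3 - c)
k(P) = 4 + sqrt(3 - P) (k(P) = sqrt(3 - P) + 4 = 4 + sqrt(3 - P))
q = 303 (q = 316 - 13 = 303)
q*k(D) = 303*(4 + sqrt(3 - 1*(-3))) = 303*(4 + sqrt(3 + 3)) = 303*(4 + sqrt(6)) = 1212 + 303*sqrt(6)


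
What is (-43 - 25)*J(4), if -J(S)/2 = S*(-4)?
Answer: -2176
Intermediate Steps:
J(S) = 8*S (J(S) = -2*S*(-4) = -(-8)*S = 8*S)
(-43 - 25)*J(4) = (-43 - 25)*(8*4) = -68*32 = -2176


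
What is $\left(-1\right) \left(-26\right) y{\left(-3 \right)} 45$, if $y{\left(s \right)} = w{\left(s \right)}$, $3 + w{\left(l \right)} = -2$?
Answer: $-5850$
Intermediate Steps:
$w{\left(l \right)} = -5$ ($w{\left(l \right)} = -3 - 2 = -5$)
$y{\left(s \right)} = -5$
$\left(-1\right) \left(-26\right) y{\left(-3 \right)} 45 = \left(-1\right) \left(-26\right) \left(-5\right) 45 = 26 \left(-5\right) 45 = \left(-130\right) 45 = -5850$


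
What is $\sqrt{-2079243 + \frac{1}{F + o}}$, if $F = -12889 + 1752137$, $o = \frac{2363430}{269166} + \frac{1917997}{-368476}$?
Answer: $\frac{i \sqrt{1718645762699741920746893619289704218207}}{28750179584134691} \approx 1442.0 i$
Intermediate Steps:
$o = \frac{59101275363}{16530201836}$ ($o = 2363430 \cdot \frac{1}{269166} + 1917997 \left(- \frac{1}{368476}\right) = \frac{393905}{44861} - \frac{1917997}{368476} = \frac{59101275363}{16530201836} \approx 3.5754$)
$F = 1739248$
$\sqrt{-2079243 + \frac{1}{F + o}} = \sqrt{-2079243 + \frac{1}{1739248 + \frac{59101275363}{16530201836}}} = \sqrt{-2079243 + \frac{1}{\frac{28750179584134691}{16530201836}}} = \sqrt{-2079243 + \frac{16530201836}{28750179584134691}} = \sqrt{- \frac{59778609649038437117077}{28750179584134691}} = \frac{i \sqrt{1718645762699741920746893619289704218207}}{28750179584134691}$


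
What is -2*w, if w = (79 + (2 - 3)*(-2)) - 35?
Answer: -92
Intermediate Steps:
w = 46 (w = (79 - 1*(-2)) - 35 = (79 + 2) - 35 = 81 - 35 = 46)
-2*w = -2*46 = -92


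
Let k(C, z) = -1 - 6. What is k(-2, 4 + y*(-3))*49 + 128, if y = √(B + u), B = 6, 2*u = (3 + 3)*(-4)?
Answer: -215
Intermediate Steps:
u = -12 (u = ((3 + 3)*(-4))/2 = (6*(-4))/2 = (½)*(-24) = -12)
y = I*√6 (y = √(6 - 12) = √(-6) = I*√6 ≈ 2.4495*I)
k(C, z) = -7
k(-2, 4 + y*(-3))*49 + 128 = -7*49 + 128 = -343 + 128 = -215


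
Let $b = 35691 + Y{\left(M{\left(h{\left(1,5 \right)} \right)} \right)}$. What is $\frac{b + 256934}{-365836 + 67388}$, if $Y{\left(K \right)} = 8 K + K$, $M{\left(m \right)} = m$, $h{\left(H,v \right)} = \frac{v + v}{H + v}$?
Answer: $- \frac{18290}{18653} \approx -0.98054$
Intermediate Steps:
$h{\left(H,v \right)} = \frac{2 v}{H + v}$
$Y{\left(K \right)} = 9 K$
$b = 35706$ ($b = 35691 + 9 \cdot 2 \cdot 5 \frac{1}{1 + 5} = 35691 + 9 \cdot 2 \cdot 5 \cdot \frac{1}{6} = 35691 + 9 \cdot \frac{5}{3} = 35691 + 15 = 35706$)
$\frac{b + 256934}{-365836 + 67388} = \frac{35706 + 256934}{-365836 + 67388} = \frac{292640}{-298448} = 292640 \left(- \frac{1}{298448}\right) = - \frac{18290}{18653}$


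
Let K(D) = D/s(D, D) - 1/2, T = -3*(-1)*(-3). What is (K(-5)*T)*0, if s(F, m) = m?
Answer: 0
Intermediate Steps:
T = -9 (T = 3*(-3) = -9)
K(D) = ½ (K(D) = D/D - 1/2 = 1 - 1*½ = 1 - ½ = ½)
(K(-5)*T)*0 = ((½)*(-9))*0 = -9/2*0 = 0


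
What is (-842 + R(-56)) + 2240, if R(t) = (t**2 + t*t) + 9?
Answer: 7679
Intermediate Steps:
R(t) = 9 + 2*t**2 (R(t) = (t**2 + t**2) + 9 = 2*t**2 + 9 = 9 + 2*t**2)
(-842 + R(-56)) + 2240 = (-842 + (9 + 2*(-56)**2)) + 2240 = (-842 + (9 + 2*3136)) + 2240 = (-842 + (9 + 6272)) + 2240 = (-842 + 6281) + 2240 = 5439 + 2240 = 7679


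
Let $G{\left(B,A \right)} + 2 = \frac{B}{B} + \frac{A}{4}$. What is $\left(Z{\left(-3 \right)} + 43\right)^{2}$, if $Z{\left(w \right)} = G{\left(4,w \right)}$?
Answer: $\frac{27225}{16} \approx 1701.6$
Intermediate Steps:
$G{\left(B,A \right)} = -1 + \frac{A}{4}$ ($G{\left(B,A \right)} = -2 + \left(\frac{B}{B} + \frac{A}{4}\right) = -2 + \left(1 + A \frac{1}{4}\right) = -2 + \left(1 + \frac{A}{4}\right) = -1 + \frac{A}{4}$)
$Z{\left(w \right)} = -1 + \frac{w}{4}$
$\left(Z{\left(-3 \right)} + 43\right)^{2} = \left(\left(-1 + \frac{1}{4} \left(-3\right)\right) + 43\right)^{2} = \left(\left(-1 - \frac{3}{4}\right) + 43\right)^{2} = \left(- \frac{7}{4} + 43\right)^{2} = \left(\frac{165}{4}\right)^{2} = \frac{27225}{16}$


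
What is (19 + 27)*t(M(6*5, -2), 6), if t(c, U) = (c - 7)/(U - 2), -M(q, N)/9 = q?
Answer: -6371/2 ≈ -3185.5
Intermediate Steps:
M(q, N) = -9*q
t(c, U) = (-7 + c)/(-2 + U)
(19 + 27)*t(M(6*5, -2), 6) = (19 + 27)*((-7 - 54*5)/(-2 + 6)) = 46*((-7 - 9*30)/4) = 46*((-7 - 270)/4) = 46*((1/4)*(-277)) = 46*(-277/4) = -6371/2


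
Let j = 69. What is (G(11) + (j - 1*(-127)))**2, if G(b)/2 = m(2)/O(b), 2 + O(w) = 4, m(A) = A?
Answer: 39204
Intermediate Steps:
O(w) = 2 (O(w) = -2 + 4 = 2)
G(b) = 2 (G(b) = 2*(2/2) = 2*(2*(1/2)) = 2*1 = 2)
(G(11) + (j - 1*(-127)))**2 = (2 + (69 - 1*(-127)))**2 = (2 + (69 + 127))**2 = (2 + 196)**2 = 198**2 = 39204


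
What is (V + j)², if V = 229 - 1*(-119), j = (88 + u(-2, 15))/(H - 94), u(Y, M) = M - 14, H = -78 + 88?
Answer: 849314449/7056 ≈ 1.2037e+5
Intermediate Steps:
H = 10
u(Y, M) = -14 + M
j = -89/84 (j = (88 + (-14 + 15))/(10 - 94) = (88 + 1)/(-84) = 89*(-1/84) = -89/84 ≈ -1.0595)
V = 348 (V = 229 + 119 = 348)
(V + j)² = (348 - 89/84)² = (29143/84)² = 849314449/7056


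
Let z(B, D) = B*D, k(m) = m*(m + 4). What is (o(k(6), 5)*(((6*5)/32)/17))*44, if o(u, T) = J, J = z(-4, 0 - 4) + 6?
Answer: 1815/34 ≈ 53.382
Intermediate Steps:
k(m) = m*(4 + m)
J = 22 (J = -4*(0 - 4) + 6 = -4*(-4) + 6 = 16 + 6 = 22)
o(u, T) = 22
(o(k(6), 5)*(((6*5)/32)/17))*44 = (22*(((6*5)/32)/17))*44 = (22*((30*(1/32))*(1/17)))*44 = (22*((15/16)*(1/17)))*44 = (22*(15/272))*44 = (165/136)*44 = 1815/34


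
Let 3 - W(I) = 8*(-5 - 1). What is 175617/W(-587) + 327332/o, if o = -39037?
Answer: 2279622299/663629 ≈ 3435.1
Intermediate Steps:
W(I) = 51 (W(I) = 3 - 8*(-5 - 1) = 3 - 8*(-6) = 3 - 1*(-48) = 3 + 48 = 51)
175617/W(-587) + 327332/o = 175617/51 + 327332/(-39037) = 175617*(1/51) + 327332*(-1/39037) = 58539/17 - 327332/39037 = 2279622299/663629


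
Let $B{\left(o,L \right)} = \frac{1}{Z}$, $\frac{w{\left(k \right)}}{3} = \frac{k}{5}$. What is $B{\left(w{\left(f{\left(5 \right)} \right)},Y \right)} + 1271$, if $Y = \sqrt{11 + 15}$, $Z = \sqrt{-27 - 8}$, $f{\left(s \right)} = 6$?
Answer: $1271 - \frac{i \sqrt{35}}{35} \approx 1271.0 - 0.16903 i$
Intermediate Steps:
$w{\left(k \right)} = \frac{3 k}{5}$ ($w{\left(k \right)} = 3 \frac{k}{5} = \frac{3 k}{5}$)
$Z = i \sqrt{35}$ ($Z = \sqrt{-27 - 8} = \sqrt{-35} = i \sqrt{35} \approx 5.9161 i$)
$Y = \sqrt{26} \approx 5.099$
$B{\left(o,L \right)} = - \frac{i \sqrt{35}}{35}$ ($B{\left(o,L \right)} = \frac{1}{i \sqrt{35}} = - \frac{i \sqrt{35}}{35}$)
$B{\left(w{\left(f{\left(5 \right)} \right)},Y \right)} + 1271 = - \frac{i \sqrt{35}}{35} + 1271 = 1271 - \frac{i \sqrt{35}}{35}$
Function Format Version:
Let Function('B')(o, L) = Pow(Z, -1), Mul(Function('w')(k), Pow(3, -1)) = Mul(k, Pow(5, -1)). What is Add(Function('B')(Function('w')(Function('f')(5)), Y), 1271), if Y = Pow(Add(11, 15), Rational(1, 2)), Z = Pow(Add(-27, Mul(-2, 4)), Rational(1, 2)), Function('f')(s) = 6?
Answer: Add(1271, Mul(Rational(-1, 35), I, Pow(35, Rational(1, 2)))) ≈ Add(1271.0, Mul(-0.16903, I))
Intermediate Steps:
Function('w')(k) = Mul(Rational(3, 5), k) (Function('w')(k) = Mul(3, Mul(k, Pow(5, -1))) = Mul(3, Mul(k, Rational(1, 5))) = Mul(3, Mul(Rational(1, 5), k)) = Mul(Rational(3, 5), k))
Z = Mul(I, Pow(35, Rational(1, 2))) (Z = Pow(Add(-27, -8), Rational(1, 2)) = Pow(-35, Rational(1, 2)) = Mul(I, Pow(35, Rational(1, 2))) ≈ Mul(5.9161, I))
Y = Pow(26, Rational(1, 2)) ≈ 5.0990
Function('B')(o, L) = Mul(Rational(-1, 35), I, Pow(35, Rational(1, 2))) (Function('B')(o, L) = Pow(Mul(I, Pow(35, Rational(1, 2))), -1) = Mul(Rational(-1, 35), I, Pow(35, Rational(1, 2))))
Add(Function('B')(Function('w')(Function('f')(5)), Y), 1271) = Add(Mul(Rational(-1, 35), I, Pow(35, Rational(1, 2))), 1271) = Add(1271, Mul(Rational(-1, 35), I, Pow(35, Rational(1, 2))))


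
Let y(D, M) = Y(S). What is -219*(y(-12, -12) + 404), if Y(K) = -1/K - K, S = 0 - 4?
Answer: -357627/4 ≈ -89407.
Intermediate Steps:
S = -4
Y(K) = -K - 1/K
y(D, M) = 17/4 (y(D, M) = -1*(-4) - 1/(-4) = 4 - 1*(-¼) = 4 + ¼ = 17/4)
-219*(y(-12, -12) + 404) = -219*(17/4 + 404) = -219*1633/4 = -357627/4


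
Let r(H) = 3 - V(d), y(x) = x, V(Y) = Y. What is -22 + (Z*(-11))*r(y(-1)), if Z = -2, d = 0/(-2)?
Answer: 44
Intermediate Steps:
d = 0 (d = 0*(-½) = 0)
r(H) = 3 (r(H) = 3 - 1*0 = 3 + 0 = 3)
-22 + (Z*(-11))*r(y(-1)) = -22 - 2*(-11)*3 = -22 + 22*3 = -22 + 66 = 44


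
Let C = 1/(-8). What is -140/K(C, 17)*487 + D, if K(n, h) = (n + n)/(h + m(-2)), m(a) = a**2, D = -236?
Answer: 5726884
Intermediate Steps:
C = -1/8 ≈ -0.12500
K(n, h) = 2*n/(4 + h) (K(n, h) = (n + n)/(h + (-2)**2) = (2*n)/(h + 4) = (2*n)/(4 + h) = 2*n/(4 + h))
-140/K(C, 17)*487 + D = -140/(2*(-1/8)/(4 + 17))*487 - 236 = -140/(2*(-1/8)/21)*487 - 236 = -140/(2*(-1/8)*(1/21))*487 - 236 = -140/(-1/84)*487 - 236 = -140*(-84)*487 - 236 = 11760*487 - 236 = 5727120 - 236 = 5726884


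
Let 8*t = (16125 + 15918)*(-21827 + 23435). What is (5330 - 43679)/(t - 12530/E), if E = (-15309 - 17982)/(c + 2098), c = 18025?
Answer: -1276676559/214667587303 ≈ -0.0059472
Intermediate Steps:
E = -33291/20123 (E = (-15309 - 17982)/(18025 + 2098) = -33291/20123 ≈ -1.6544)
t = 6440643 (t = ((16125 + 15918)*(-21827 + 23435))/8 = (32043*1608)/8 = (⅛)*51525144 = 6440643)
(5330 - 43679)/(t - 12530/E) = (5330 - 43679)/(6440643 - 12530/(-33291/20123)) = -38349/(6440643 - 12530*(-20123/33291)) = -38349/(6440643 + 252141190/33291) = -38349/214667587303/33291 = -38349*33291/214667587303 = -1276676559/214667587303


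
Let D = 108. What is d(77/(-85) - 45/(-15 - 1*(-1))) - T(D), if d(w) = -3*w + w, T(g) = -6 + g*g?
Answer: -6939257/595 ≈ -11663.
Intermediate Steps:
T(g) = -6 + g**2
d(w) = -2*w
d(77/(-85) - 45/(-15 - 1*(-1))) - T(D) = -2*(77/(-85) - 45/(-15 - 1*(-1))) - (-6 + 108**2) = -2*(77*(-1/85) - 45/(-15 + 1)) - (-6 + 11664) = -2*(-77/85 - 45/(-14)) - 1*11658 = -2*(-77/85 - 45*(-1/14)) - 11658 = -2*(-77/85 + 45/14) - 11658 = -2*2747/1190 - 11658 = -2747/595 - 11658 = -6939257/595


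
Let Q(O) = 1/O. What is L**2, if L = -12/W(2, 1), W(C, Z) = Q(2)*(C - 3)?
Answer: 576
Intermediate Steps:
W(C, Z) = -3/2 + C/2 (W(C, Z) = (C - 3)/2 = (-3 + C)/2 = -3/2 + C/2)
L = 24 (L = -12/(-3/2 + (1/2)*2) = -12/(-3/2 + 1) = -12/(-1/2) = -12*(-2) = 24)
L**2 = 24**2 = 576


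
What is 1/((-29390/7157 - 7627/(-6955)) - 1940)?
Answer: -49776935/96717074911 ≈ -0.00051467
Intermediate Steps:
1/((-29390/7157 - 7627/(-6955)) - 1940) = 1/((-29390*1/7157 - 7627*(-1/6955)) - 1940) = 1/((-29390/7157 + 7627/6955) - 1940) = 1/(-149821011/49776935 - 1940) = 1/(-96717074911/49776935) = -49776935/96717074911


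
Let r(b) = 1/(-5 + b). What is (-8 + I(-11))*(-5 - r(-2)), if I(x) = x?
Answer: 646/7 ≈ 92.286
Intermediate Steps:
(-8 + I(-11))*(-5 - r(-2)) = (-8 - 11)*(-5 - 1/(-5 - 2)) = -19*(-5 - 1/(-7)) = -19*(-5 - 1*(-⅐)) = -19*(-5 + ⅐) = -19*(-34/7) = 646/7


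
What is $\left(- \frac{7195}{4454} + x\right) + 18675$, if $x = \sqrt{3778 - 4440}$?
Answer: $\frac{83171255}{4454} + i \sqrt{662} \approx 18673.0 + 25.729 i$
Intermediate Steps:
$x = i \sqrt{662}$ ($x = \sqrt{-662} = i \sqrt{662} \approx 25.729 i$)
$\left(- \frac{7195}{4454} + x\right) + 18675 = \left(- \frac{7195}{4454} + i \sqrt{662}\right) + 18675 = \frac{83171255}{4454} + i \sqrt{662}$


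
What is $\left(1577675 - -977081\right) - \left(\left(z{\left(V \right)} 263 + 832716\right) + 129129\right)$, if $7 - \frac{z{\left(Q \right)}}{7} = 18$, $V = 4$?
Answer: $1613162$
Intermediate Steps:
$z{\left(Q \right)} = -77$ ($z{\left(Q \right)} = 49 - 126 = -77$)
$\left(1577675 - -977081\right) - \left(\left(z{\left(V \right)} 263 + 832716\right) + 129129\right) = \left(1577675 - -977081\right) - \left(\left(\left(-77\right) 263 + 832716\right) + 129129\right) = \left(1577675 + 977081\right) - \left(\left(-20251 + 832716\right) + 129129\right) = 2554756 - \left(812465 + 129129\right) = 2554756 - 941594 = 1613162$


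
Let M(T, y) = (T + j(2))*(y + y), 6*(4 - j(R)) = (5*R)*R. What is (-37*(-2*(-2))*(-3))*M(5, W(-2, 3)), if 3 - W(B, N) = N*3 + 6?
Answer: -60384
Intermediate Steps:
W(B, N) = -3 - 3*N (W(B, N) = 3 - (N*3 + 6) = 3 - (3*N + 6) = 3 - (6 + 3*N) = 3 + (-6 - 3*N) = -3 - 3*N)
j(R) = 4 - 5*R²/6 (j(R) = 4 - 5*R*R/6 = 4 - 5*R²/6)
M(T, y) = 2*y*(⅔ + T) (M(T, y) = (T + (4 - ⅚*2²))*(y + y) = (T + (4 - ⅚*4))*(2*y) = (T + (4 - 10/3))*(2*y) = (T + ⅔)*(2*y) = (⅔ + T)*(2*y) = 2*y*(⅔ + T))
(-37*(-2*(-2))*(-3))*M(5, W(-2, 3)) = (-37*(-2*(-2))*(-3))*(2*(-3 - 3*3)*(2 + 3*5)/3) = (-148*(-3))*(2*(-3 - 9)*(2 + 15)/3) = (-37*(-12))*((⅔)*(-12)*17) = 444*(-136) = -60384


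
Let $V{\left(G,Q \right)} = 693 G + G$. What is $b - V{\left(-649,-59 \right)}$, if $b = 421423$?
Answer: $871829$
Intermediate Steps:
$V{\left(G,Q \right)} = 694 G$
$b - V{\left(-649,-59 \right)} = 421423 - 694 \left(-649\right) = 421423 - -450406 = 421423 + 450406 = 871829$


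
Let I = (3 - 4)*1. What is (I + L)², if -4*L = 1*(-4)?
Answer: 0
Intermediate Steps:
L = 1 (L = -(-4)/4 = -¼*(-4) = 1)
I = -1 (I = -1*1 = -1)
(I + L)² = (-1 + 1)² = 0² = 0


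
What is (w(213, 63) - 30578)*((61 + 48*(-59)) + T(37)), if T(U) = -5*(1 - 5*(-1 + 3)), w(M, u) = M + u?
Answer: 82603252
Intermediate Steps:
T(U) = 45 (T(U) = -5*(1 - 5*2) = -5*(1 - 10) = -5*(-9) = 45)
(w(213, 63) - 30578)*((61 + 48*(-59)) + T(37)) = ((213 + 63) - 30578)*((61 + 48*(-59)) + 45) = (276 - 30578)*((61 - 2832) + 45) = -30302*(-2771 + 45) = -30302*(-2726) = 82603252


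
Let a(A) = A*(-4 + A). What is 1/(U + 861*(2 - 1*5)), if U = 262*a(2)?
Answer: -1/3631 ≈ -0.00027541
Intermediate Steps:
U = -1048 (U = 262*(2*(-4 + 2)) = 262*(2*(-2)) = 262*(-4) = -1048)
1/(U + 861*(2 - 1*5)) = 1/(-1048 + 861*(2 - 1*5)) = 1/(-1048 + 861*(2 - 5)) = 1/(-1048 + 861*(-3)) = 1/(-1048 - 2583) = 1/(-3631) = -1/3631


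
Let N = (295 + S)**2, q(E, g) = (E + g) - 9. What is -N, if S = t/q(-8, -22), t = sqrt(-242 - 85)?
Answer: -44121566/507 + 590*I*sqrt(327)/39 ≈ -87025.0 + 273.57*I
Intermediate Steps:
q(E, g) = -9 + E + g
t = I*sqrt(327) (t = sqrt(-327) = I*sqrt(327) ≈ 18.083*I)
S = -I*sqrt(327)/39 (S = (I*sqrt(327))/(-9 - 8 - 22) = (I*sqrt(327))/(-39) = (I*sqrt(327))*(-1/39) = -I*sqrt(327)/39 ≈ -0.46367*I)
N = (295 - I*sqrt(327)/39)**2 ≈ 87025.0 - 273.6*I
-N = -(11505 - I*sqrt(327))**2/1521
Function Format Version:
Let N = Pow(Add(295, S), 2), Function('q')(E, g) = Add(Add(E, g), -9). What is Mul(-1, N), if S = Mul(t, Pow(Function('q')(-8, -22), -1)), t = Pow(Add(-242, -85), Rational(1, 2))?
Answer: Add(Rational(-44121566, 507), Mul(Rational(590, 39), I, Pow(327, Rational(1, 2)))) ≈ Add(-87025., Mul(273.57, I))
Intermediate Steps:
Function('q')(E, g) = Add(-9, E, g)
t = Mul(I, Pow(327, Rational(1, 2))) (t = Pow(-327, Rational(1, 2)) = Mul(I, Pow(327, Rational(1, 2))) ≈ Mul(18.083, I))
S = Mul(Rational(-1, 39), I, Pow(327, Rational(1, 2))) (S = Mul(Mul(I, Pow(327, Rational(1, 2))), Pow(Add(-9, -8, -22), -1)) = Mul(Mul(I, Pow(327, Rational(1, 2))), Pow(-39, -1)) = Mul(Mul(I, Pow(327, Rational(1, 2))), Rational(-1, 39)) = Mul(Rational(-1, 39), I, Pow(327, Rational(1, 2))) ≈ Mul(-0.46367, I))
N = Pow(Add(295, Mul(Rational(-1, 39), I, Pow(327, Rational(1, 2)))), 2) ≈ Add(87025., Mul(-273.6, I))
Mul(-1, N) = Mul(-1, Mul(Rational(1, 1521), Pow(Add(11505, Mul(-1, I, Pow(327, Rational(1, 2)))), 2))) = Mul(Rational(-1, 1521), Pow(Add(11505, Mul(-1, I, Pow(327, Rational(1, 2)))), 2))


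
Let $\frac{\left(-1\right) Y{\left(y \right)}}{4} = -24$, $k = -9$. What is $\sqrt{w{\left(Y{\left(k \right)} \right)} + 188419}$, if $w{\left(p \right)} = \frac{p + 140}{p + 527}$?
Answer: $\frac{\sqrt{73131025079}}{623} \approx 434.07$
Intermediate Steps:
$Y{\left(y \right)} = 96$ ($Y{\left(y \right)} = \left(-4\right) \left(-24\right) = 96$)
$w{\left(p \right)} = \frac{140 + p}{527 + p}$
$\sqrt{w{\left(Y{\left(k \right)} \right)} + 188419} = \sqrt{\frac{140 + 96}{527 + 96} + 188419} = \sqrt{\frac{1}{623} \cdot 236 + 188419} = \sqrt{\frac{236}{623} + 188419} = \sqrt{\frac{117385273}{623}} = \frac{\sqrt{73131025079}}{623}$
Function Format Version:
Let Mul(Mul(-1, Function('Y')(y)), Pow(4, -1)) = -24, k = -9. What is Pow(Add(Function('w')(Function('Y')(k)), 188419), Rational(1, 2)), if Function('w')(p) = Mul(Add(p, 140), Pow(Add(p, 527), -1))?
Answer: Mul(Rational(1, 623), Pow(73131025079, Rational(1, 2))) ≈ 434.07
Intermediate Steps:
Function('Y')(y) = 96 (Function('Y')(y) = Mul(-4, -24) = 96)
Function('w')(p) = Mul(Pow(Add(527, p), -1), Add(140, p)) (Function('w')(p) = Mul(Add(140, p), Pow(Add(527, p), -1)) = Mul(Pow(Add(527, p), -1), Add(140, p)))
Pow(Add(Function('w')(Function('Y')(k)), 188419), Rational(1, 2)) = Pow(Add(Mul(Pow(Add(527, 96), -1), Add(140, 96)), 188419), Rational(1, 2)) = Pow(Add(Mul(Pow(623, -1), 236), 188419), Rational(1, 2)) = Pow(Add(Mul(Rational(1, 623), 236), 188419), Rational(1, 2)) = Pow(Add(Rational(236, 623), 188419), Rational(1, 2)) = Pow(Rational(117385273, 623), Rational(1, 2)) = Mul(Rational(1, 623), Pow(73131025079, Rational(1, 2)))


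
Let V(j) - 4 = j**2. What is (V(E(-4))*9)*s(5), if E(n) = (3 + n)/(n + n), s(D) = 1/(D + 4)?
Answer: 257/64 ≈ 4.0156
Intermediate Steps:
s(D) = 1/(4 + D)
E(n) = (3 + n)/(2*n) (E(n) = (3 + n)/((2*n)) = (3 + n)*(1/(2*n)) = (3 + n)/(2*n))
V(j) = 4 + j**2
(V(E(-4))*9)*s(5) = ((4 + ((1/2)*(3 - 4)/(-4))**2)*9)/(4 + 5) = ((4 + ((1/2)*(-1/4)*(-1))**2)*9)/9 = ((4 + (1/8)**2)*9)*(1/9) = ((4 + 1/64)*9)*(1/9) = ((257/64)*9)*(1/9) = (2313/64)*(1/9) = 257/64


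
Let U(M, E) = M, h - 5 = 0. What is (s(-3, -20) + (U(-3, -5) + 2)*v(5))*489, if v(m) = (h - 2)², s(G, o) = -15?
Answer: -11736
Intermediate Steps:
h = 5 (h = 5 + 0 = 5)
v(m) = 9 (v(m) = (5 - 2)² = 3² = 9)
(s(-3, -20) + (U(-3, -5) + 2)*v(5))*489 = (-15 + (-3 + 2)*9)*489 = (-15 - 1*9)*489 = (-15 - 9)*489 = -24*489 = -11736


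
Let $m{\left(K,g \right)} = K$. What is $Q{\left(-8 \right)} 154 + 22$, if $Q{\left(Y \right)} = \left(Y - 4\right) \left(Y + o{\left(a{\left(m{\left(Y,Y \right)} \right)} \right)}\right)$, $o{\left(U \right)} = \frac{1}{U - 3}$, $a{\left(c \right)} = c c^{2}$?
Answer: $\frac{7626938}{515} \approx 14810.0$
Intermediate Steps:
$a{\left(c \right)} = c^{3}$
$o{\left(U \right)} = \frac{1}{-3 + U}$
$Q{\left(Y \right)} = \left(-4 + Y\right) \left(Y + \frac{1}{-3 + Y^{3}}\right)$ ($Q{\left(Y \right)} = \left(Y - 4\right) \left(Y + \frac{1}{-3 + Y^{3}}\right) = \left(-4 + Y\right) \left(Y + \frac{1}{-3 + Y^{3}}\right)$)
$Q{\left(-8 \right)} 154 + 22 = \frac{-4 - 8 - 8 \left(-4 - 8\right) \left(-3 + \left(-8\right)^{3}\right)}{-3 + \left(-8\right)^{3}} \cdot 154 + 22 = \frac{-4 - 8 - - 96 \left(-3 - 512\right)}{-3 - 512} \cdot 154 + 22 = \frac{-4 - 8 - \left(-96\right) \left(-515\right)}{-515} \cdot 154 + 22 = - \frac{-4 - 8 - 49440}{515} \cdot 154 + 22 = \left(- \frac{1}{515}\right) \left(-49452\right) 154 + 22 = \frac{49452}{515} \cdot 154 + 22 = \frac{7615608}{515} + 22 = \frac{7626938}{515}$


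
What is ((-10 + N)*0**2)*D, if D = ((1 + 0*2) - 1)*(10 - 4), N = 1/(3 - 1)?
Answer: 0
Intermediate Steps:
N = 1/2 ≈ 0.50000
D = 0 (D = ((1 + 0) - 1)*6 = (1 - 1)*6 = 0*6 = 0)
((-10 + N)*0**2)*D = ((-10 + 1/2)*0**2)*0 = -19/2*0*0 = 0*0 = 0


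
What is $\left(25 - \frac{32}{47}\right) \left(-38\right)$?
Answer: $- \frac{43434}{47} \approx -924.13$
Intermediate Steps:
$\left(25 - \frac{32}{47}\right) \left(-38\right) = \frac{1143}{47} \left(-38\right) = - \frac{43434}{47}$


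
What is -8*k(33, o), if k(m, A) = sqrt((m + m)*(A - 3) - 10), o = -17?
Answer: -8*I*sqrt(1330) ≈ -291.75*I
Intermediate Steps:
k(m, A) = sqrt(-10 + 2*m*(-3 + A)) (k(m, A) = sqrt((2*m)*(-3 + A) - 10) = sqrt(2*m*(-3 + A) - 10) = sqrt(-10 + 2*m*(-3 + A)))
-8*k(33, o) = -8*sqrt(-10 - 6*33 + 2*(-17)*33) = -8*sqrt(-10 - 198 - 1122) = -8*I*sqrt(1330)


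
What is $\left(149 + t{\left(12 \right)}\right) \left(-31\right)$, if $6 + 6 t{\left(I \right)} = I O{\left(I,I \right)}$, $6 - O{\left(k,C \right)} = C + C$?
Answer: $-3472$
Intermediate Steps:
$O{\left(k,C \right)} = 6 - 2 C$ ($O{\left(k,C \right)} = 6 - \left(C + C\right) = 6 - 2 C$)
$t{\left(I \right)} = -1 + \frac{I \left(6 - 2 I\right)}{6}$
$\left(149 + t{\left(12 \right)}\right) \left(-31\right) = \left(149 - \left(-11 + 48\right)\right) \left(-31\right) = \left(149 - 37\right) \left(-31\right) = 112 \left(-31\right) = -3472$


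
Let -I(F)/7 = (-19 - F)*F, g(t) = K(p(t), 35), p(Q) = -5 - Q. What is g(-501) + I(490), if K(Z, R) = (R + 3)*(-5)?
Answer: 1745680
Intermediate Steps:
K(Z, R) = -15 - 5*R (K(Z, R) = (3 + R)*(-5) = -15 - 5*R)
g(t) = -190 (g(t) = -15 - 5*35 = -15 - 175 = -190)
I(F) = -7*F*(-19 - F) (I(F) = -7*(-19 - F)*F = -7*F*(-19 - F))
g(-501) + I(490) = -190 + 7*490*(19 + 490) = -190 + 7*490*509 = -190 + 1745870 = 1745680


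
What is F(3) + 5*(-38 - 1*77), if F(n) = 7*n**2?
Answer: -512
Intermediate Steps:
F(3) + 5*(-38 - 1*77) = 7*3**2 + 5*(-38 - 1*77) = 7*9 + 5*(-38 - 77) = 63 + 5*(-115) = 63 - 575 = -512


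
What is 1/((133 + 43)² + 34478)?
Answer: 1/65454 ≈ 1.5278e-5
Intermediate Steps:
1/((133 + 43)² + 34478) = 1/(176² + 34478) = 1/(30976 + 34478) = 1/65454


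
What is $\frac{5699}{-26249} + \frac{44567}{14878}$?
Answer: $\frac{1085049461}{390532622} \approx 2.7784$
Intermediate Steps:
$\frac{5699}{-26249} + \frac{44567}{14878} = 5699 \left(- \frac{1}{26249}\right) + 44567 \cdot \frac{1}{14878} = - \frac{5699}{26249} + \frac{44567}{14878} = \frac{1085049461}{390532622}$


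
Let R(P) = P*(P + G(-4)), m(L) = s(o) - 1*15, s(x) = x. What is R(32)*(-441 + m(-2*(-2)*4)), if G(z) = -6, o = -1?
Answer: -380224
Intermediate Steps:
m(L) = -16 (m(L) = -1 - 1*15 = -1 - 15 = -16)
R(P) = P*(-6 + P) (R(P) = P*(P - 6) = P*(-6 + P))
R(32)*(-441 + m(-2*(-2)*4)) = (32*(-6 + 32))*(-441 - 16) = (32*26)*(-457) = 832*(-457) = -380224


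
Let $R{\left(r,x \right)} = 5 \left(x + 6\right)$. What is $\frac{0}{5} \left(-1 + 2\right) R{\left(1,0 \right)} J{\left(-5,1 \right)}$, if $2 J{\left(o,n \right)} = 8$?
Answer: $0$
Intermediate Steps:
$J{\left(o,n \right)} = 4$ ($J{\left(o,n \right)} = \frac{1}{2} \cdot 8 = 4$)
$R{\left(r,x \right)} = 30 + 5 x$ ($R{\left(r,x \right)} = 5 \left(6 + x\right) = 30 + 5 x$)
$\frac{0}{5} \left(-1 + 2\right) R{\left(1,0 \right)} J{\left(-5,1 \right)} = \frac{0}{5} \left(-1 + 2\right) \left(30 + 5 \cdot 0\right) 4 = 0 \cdot \frac{1}{5} \cdot 1 \left(30 + 0\right) 4 = 0 \cdot 1 \cdot 30 \cdot 4 = 0 \cdot 30 \cdot 4 = 0 \cdot 4 = 0$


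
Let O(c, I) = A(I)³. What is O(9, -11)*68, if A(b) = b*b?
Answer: 120466148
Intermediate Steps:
A(b) = b²
O(c, I) = I⁶ (O(c, I) = (I²)³ = I⁶)
O(9, -11)*68 = (-11)⁶*68 = 1771561*68 = 120466148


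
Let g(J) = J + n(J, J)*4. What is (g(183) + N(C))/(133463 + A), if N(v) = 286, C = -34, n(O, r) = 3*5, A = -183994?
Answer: -23/2197 ≈ -0.010469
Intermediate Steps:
n(O, r) = 15
g(J) = 60 + J (g(J) = J + 15*4 = J + 60 = 60 + J)
(g(183) + N(C))/(133463 + A) = ((60 + 183) + 286)/(133463 - 183994) = (243 + 286)/(-50531) = 529*(-1/50531) = -23/2197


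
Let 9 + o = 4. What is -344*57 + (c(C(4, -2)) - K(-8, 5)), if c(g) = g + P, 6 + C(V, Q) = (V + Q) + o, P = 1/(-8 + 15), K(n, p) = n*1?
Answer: -137262/7 ≈ -19609.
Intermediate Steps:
K(n, p) = n
o = -5 (o = -9 + 4 = -5)
P = 1/7 ≈ 0.14286
C(V, Q) = -11 + Q + V (C(V, Q) = -6 + ((V + Q) - 5) = -6 + ((Q + V) - 5) = -6 + (-5 + Q + V) = -11 + Q + V)
c(g) = 1/7 + g (c(g) = g + 1/7 = 1/7 + g)
-344*57 + (c(C(4, -2)) - K(-8, 5)) = -344*57 + ((1/7 + (-11 - 2 + 4)) - 1*(-8)) = -19608 + ((1/7 - 9) + 8) = -19608 + (-62/7 + 8) = -19608 - 6/7 = -137262/7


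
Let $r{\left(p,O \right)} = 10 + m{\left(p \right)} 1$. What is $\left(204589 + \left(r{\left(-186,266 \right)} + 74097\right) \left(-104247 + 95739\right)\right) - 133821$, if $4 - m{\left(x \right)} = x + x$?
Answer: $-633630596$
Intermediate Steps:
$m{\left(x \right)} = 4 - 2 x$ ($m{\left(x \right)} = 4 - \left(x + x\right) = 4 - 2 x$)
$r{\left(p,O \right)} = 14 - 2 p$ ($r{\left(p,O \right)} = 10 + \left(4 - 2 p\right) 1 = 10 - \left(-4 + 2 p\right) = 14 - 2 p$)
$\left(204589 + \left(r{\left(-186,266 \right)} + 74097\right) \left(-104247 + 95739\right)\right) - 133821 = \left(204589 + \left(\left(14 - -372\right) + 74097\right) \left(-104247 + 95739\right)\right) - 133821 = \left(204589 + \left(\left(14 + 372\right) + 74097\right) \left(-8508\right)\right) - 133821 = \left(204589 + \left(386 + 74097\right) \left(-8508\right)\right) - 133821 = \left(204589 + 74483 \left(-8508\right)\right) - 133821 = \left(204589 - 633701364\right) - 133821 = -633496775 - 133821 = -633630596$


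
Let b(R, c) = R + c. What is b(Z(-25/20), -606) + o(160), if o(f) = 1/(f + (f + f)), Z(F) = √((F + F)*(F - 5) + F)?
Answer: -290879/480 + √230/4 ≈ -602.21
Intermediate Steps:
Z(F) = √(F + 2*F*(-5 + F)) (Z(F) = √((2*F)*(-5 + F) + F) = √(2*F*(-5 + F) + F) = √(F + 2*F*(-5 + F)))
o(f) = 1/(3*f) (o(f) = 1/(f + 2*f) = 1/(3*f))
b(Z(-25/20), -606) + o(160) = (√((-25/20)*(-9 + 2*(-25/20))) - 606) + (⅓)/160 = (√((-25*1/20)*(-9 + 2*(-25*1/20))) - 606) + (⅓)*(1/160) = (√(-5*(-9 + 2*(-5/4))/4) - 606) + 1/480 = (√(-5*(-9 - 5/2)/4) - 606) + 1/480 = (√(-5/4*(-23/2)) - 606) + 1/480 = (√(115/8) - 606) + 1/480 = (√230/4 - 606) + 1/480 = (-606 + √230/4) + 1/480 = -290879/480 + √230/4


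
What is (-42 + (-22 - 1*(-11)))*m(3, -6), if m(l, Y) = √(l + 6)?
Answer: -159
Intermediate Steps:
m(l, Y) = √(6 + l)
(-42 + (-22 - 1*(-11)))*m(3, -6) = (-42 + (-22 - 1*(-11)))*√(6 + 3) = (-42 + (-22 + 11))*√9 = (-42 - 11)*3 = -53*3 = -159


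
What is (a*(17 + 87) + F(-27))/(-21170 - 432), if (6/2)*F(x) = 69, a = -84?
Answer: 8713/21602 ≈ 0.40334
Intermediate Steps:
F(x) = 23 (F(x) = (⅓)*69 = 23)
(a*(17 + 87) + F(-27))/(-21170 - 432) = (-84*(17 + 87) + 23)/(-21170 - 432) = (-84*104 + 23)/(-21602) = (-8736 + 23)*(-1/21602) = -8713*(-1/21602) = 8713/21602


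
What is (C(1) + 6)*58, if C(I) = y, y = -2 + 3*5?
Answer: 1102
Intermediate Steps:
y = 13 (y = -2 + 15 = 13)
C(I) = 13
(C(1) + 6)*58 = (13 + 6)*58 = 19*58 = 1102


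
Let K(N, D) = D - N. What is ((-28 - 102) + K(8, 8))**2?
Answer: 16900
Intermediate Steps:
((-28 - 102) + K(8, 8))**2 = ((-28 - 102) + (8 - 1*8))**2 = (-130 + (8 - 8))**2 = (-130 + 0)**2 = (-130)**2 = 16900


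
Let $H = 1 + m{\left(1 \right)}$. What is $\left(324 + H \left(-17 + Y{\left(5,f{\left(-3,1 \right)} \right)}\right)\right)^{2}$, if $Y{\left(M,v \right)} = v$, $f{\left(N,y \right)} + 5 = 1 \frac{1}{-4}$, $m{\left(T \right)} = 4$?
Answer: $\frac{724201}{16} \approx 45263.0$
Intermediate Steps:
$f{\left(N,y \right)} = - \frac{21}{4}$ ($f{\left(N,y \right)} = -5 + 1 \frac{1}{-4} = -5 + 1 \left(- \frac{1}{4}\right) = -5 - \frac{1}{4} = - \frac{21}{4}$)
$H = 5$ ($H = 1 + 4 = 5$)
$\left(324 + H \left(-17 + Y{\left(5,f{\left(-3,1 \right)} \right)}\right)\right)^{2} = \left(324 + 5 \left(-17 - \frac{21}{4}\right)\right)^{2} = \left(324 + 5 \left(- \frac{89}{4}\right)\right)^{2} = \left(324 - \frac{445}{4}\right)^{2} = \left(\frac{851}{4}\right)^{2} = \frac{724201}{16}$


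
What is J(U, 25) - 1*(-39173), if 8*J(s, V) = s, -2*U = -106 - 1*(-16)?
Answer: 313429/8 ≈ 39179.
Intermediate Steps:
U = 45 (U = -(-106 - 1*(-16))/2 = -(-106 + 16)/2 = -½*(-90) = 45)
J(s, V) = s/8
J(U, 25) - 1*(-39173) = (⅛)*45 - 1*(-39173) = 45/8 + 39173 = 313429/8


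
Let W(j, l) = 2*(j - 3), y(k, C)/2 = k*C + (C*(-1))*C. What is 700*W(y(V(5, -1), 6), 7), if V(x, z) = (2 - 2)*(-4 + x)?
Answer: -105000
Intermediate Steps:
V(x, z) = 0 (V(x, z) = 0*(-4 + x) = 0)
y(k, C) = -2*C**2 + 2*C*k (y(k, C) = 2*(k*C + (C*(-1))*C) = 2*(C*k + (-C)*C) = 2*(C*k - C**2) = 2*(-C**2 + C*k) = -2*C**2 + 2*C*k)
W(j, l) = -6 + 2*j (W(j, l) = 2*(-3 + j) = -6 + 2*j)
700*W(y(V(5, -1), 6), 7) = 700*(-6 + 2*(2*6*(0 - 1*6))) = 700*(-6 + 2*(2*6*(0 - 6))) = 700*(-6 + 2*(2*6*(-6))) = 700*(-6 + 2*(-72)) = 700*(-6 - 144) = 700*(-150) = -105000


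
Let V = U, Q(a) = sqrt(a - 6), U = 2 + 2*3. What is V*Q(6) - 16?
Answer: -16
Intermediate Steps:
U = 8 (U = 2 + 6 = 8)
Q(a) = sqrt(-6 + a)
V = 8
V*Q(6) - 16 = 8*sqrt(-6 + 6) - 16 = 8*sqrt(0) - 16 = 8*0 - 16 = 0 - 16 = -16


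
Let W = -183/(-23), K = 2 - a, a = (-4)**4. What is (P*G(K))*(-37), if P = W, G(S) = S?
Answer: 1719834/23 ≈ 74775.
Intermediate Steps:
a = 256
K = -254 (K = 2 - 1*256 = 2 - 256 = -254)
W = 183/23 (W = -183*(-1/23) = 183/23 ≈ 7.9565)
P = 183/23 ≈ 7.9565
(P*G(K))*(-37) = ((183/23)*(-254))*(-37) = -46482/23*(-37) = 1719834/23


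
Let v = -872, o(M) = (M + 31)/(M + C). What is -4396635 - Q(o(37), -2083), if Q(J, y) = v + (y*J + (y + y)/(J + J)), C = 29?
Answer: -4927369751/1122 ≈ -4.3916e+6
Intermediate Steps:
o(M) = (31 + M)/(29 + M) (o(M) = (M + 31)/(M + 29) = (31 + M)/(29 + M))
Q(J, y) = -872 + J*y + y/J (Q(J, y) = -872 + (y*J + (y + y)/(J + J)) = -872 + (J*y + (2*y)/((2*J))) = -872 + (J*y + (2*y)*(1/(2*J))) = -872 + (J*y + y/J) = -872 + J*y + y/J)
-4396635 - Q(o(37), -2083) = -4396635 - (-872 + ((31 + 37)/(29 + 37))*(-2083) - 2083*(29 + 37)/(31 + 37)) = -4396635 - (-872 + (68/66)*(-2083) - 2083/(68/66)) = -4396635 - (-872 + ((1/66)*68)*(-2083) - 2083/((1/66)*68)) = -4396635 - (-872 + (34/33)*(-2083) - 2083/34/33) = -4396635 - (-872 - 70822/33 - 2083*33/34) = -4396635 - (-872 - 70822/33 - 68739/34) = -4396635 - 1*(-5654719/1122) = -4396635 + 5654719/1122 = -4927369751/1122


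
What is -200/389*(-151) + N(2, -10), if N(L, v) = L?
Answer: 30978/389 ≈ 79.635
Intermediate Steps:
-200/389*(-151) + N(2, -10) = -200/389*(-151) + 2 = 30200/389 + 2 = 30978/389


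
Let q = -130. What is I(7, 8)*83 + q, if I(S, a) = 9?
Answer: 617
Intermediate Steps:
I(7, 8)*83 + q = 9*83 - 130 = 747 - 130 = 617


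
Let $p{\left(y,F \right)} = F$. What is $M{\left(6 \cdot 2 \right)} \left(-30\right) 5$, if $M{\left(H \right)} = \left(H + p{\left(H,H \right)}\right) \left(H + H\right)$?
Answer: $-86400$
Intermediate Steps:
$M{\left(H \right)} = 4 H^{2}$ ($M{\left(H \right)} = \left(H + H\right) \left(H + H\right) = 2 H 2 H = 4 H^{2}$)
$M{\left(6 \cdot 2 \right)} \left(-30\right) 5 = 4 \left(6 \cdot 2\right)^{2} \left(-30\right) 5 = 4 \cdot 12^{2} \left(-30\right) 5 = 4 \cdot 144 \left(-30\right) 5 = 576 \left(-30\right) 5 = \left(-17280\right) 5 = -86400$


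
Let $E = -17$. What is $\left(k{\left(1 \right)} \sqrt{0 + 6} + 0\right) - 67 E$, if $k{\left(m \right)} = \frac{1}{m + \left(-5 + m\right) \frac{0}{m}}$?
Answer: $1139 + \sqrt{6} \approx 1141.4$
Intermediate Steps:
$k{\left(m \right)} = \frac{1}{m}$ ($k{\left(m \right)} = \frac{1}{m + \left(-5 + m\right) 0} = \frac{1}{m + 0} = \frac{1}{m}$)
$\left(k{\left(1 \right)} \sqrt{0 + 6} + 0\right) - 67 E = \left(\frac{\sqrt{0 + 6}}{1} + 0\right) - -1139 = \left(1 \sqrt{6} + 0\right) + 1139 = \left(\sqrt{6} + 0\right) + 1139 = \sqrt{6} + 1139 = 1139 + \sqrt{6}$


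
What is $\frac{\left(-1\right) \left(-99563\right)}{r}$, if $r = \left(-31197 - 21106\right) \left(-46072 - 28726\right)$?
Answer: $\frac{99563}{3912159794} \approx 2.545 \cdot 10^{-5}$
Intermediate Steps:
$r = 3912159794$ ($r = \left(-52303\right) \left(-74798\right) = 3912159794$)
$\frac{\left(-1\right) \left(-99563\right)}{r} = \frac{\left(-1\right) \left(-99563\right)}{3912159794} = 99563 \cdot \frac{1}{3912159794} = \frac{99563}{3912159794}$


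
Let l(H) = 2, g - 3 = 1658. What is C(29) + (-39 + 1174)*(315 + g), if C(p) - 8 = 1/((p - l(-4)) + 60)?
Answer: 195120817/87 ≈ 2.2428e+6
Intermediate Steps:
g = 1661 (g = 3 + 1658 = 1661)
C(p) = 8 + 1/(58 + p) (C(p) = 8 + 1/((p - 1*2) + 60) = 8 + 1/((p - 2) + 60) = 8 + 1/((-2 + p) + 60) = 8 + 1/(58 + p))
C(29) + (-39 + 1174)*(315 + g) = (465 + 8*29)/(58 + 29) + (-39 + 1174)*(315 + 1661) = (465 + 232)/87 + 1135*1976 = (1/87)*697 + 2242760 = 697/87 + 2242760 = 195120817/87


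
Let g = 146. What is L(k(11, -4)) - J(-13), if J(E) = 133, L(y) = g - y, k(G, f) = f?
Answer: 17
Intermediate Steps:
L(y) = 146 - y
L(k(11, -4)) - J(-13) = (146 - 1*(-4)) - 1*133 = (146 + 4) - 133 = 150 - 133 = 17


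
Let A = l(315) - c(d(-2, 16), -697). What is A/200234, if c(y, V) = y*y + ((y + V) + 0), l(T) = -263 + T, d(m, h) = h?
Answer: 9/3778 ≈ 0.0023822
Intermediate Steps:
c(y, V) = V + y + y**2 (c(y, V) = y**2 + ((V + y) + 0) = y**2 + (V + y) = V + y + y**2)
A = 477 (A = (-263 + 315) - (-697 + 16 + 16**2) = 52 - (-697 + 16 + 256) = 52 - 1*(-425) = 52 + 425 = 477)
A/200234 = 477/200234 = 477*(1/200234) = 9/3778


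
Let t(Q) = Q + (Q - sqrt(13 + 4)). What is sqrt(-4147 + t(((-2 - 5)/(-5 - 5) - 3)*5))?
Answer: sqrt(-4170 - sqrt(17)) ≈ 64.607*I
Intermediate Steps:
t(Q) = -sqrt(17) + 2*Q (t(Q) = Q + (Q - sqrt(17)) = -sqrt(17) + 2*Q)
sqrt(-4147 + t(((-2 - 5)/(-5 - 5) - 3)*5)) = sqrt(-4147 + (-sqrt(17) + 2*(((-2 - 5)/(-5 - 5) - 3)*5))) = sqrt(-4147 + (-sqrt(17) + 2*((-7/(-10) - 3)*5))) = sqrt(-4147 + (-sqrt(17) + 2*((-7*(-1/10) - 3)*5))) = sqrt(-4147 + (-sqrt(17) + 2*((7/10 - 3)*5))) = sqrt(-4147 + (-sqrt(17) + 2*(-23/10*5))) = sqrt(-4147 + (-sqrt(17) + 2*(-23/2))) = sqrt(-4147 + (-sqrt(17) - 23)) = sqrt(-4147 + (-23 - sqrt(17))) = sqrt(-4170 - sqrt(17))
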